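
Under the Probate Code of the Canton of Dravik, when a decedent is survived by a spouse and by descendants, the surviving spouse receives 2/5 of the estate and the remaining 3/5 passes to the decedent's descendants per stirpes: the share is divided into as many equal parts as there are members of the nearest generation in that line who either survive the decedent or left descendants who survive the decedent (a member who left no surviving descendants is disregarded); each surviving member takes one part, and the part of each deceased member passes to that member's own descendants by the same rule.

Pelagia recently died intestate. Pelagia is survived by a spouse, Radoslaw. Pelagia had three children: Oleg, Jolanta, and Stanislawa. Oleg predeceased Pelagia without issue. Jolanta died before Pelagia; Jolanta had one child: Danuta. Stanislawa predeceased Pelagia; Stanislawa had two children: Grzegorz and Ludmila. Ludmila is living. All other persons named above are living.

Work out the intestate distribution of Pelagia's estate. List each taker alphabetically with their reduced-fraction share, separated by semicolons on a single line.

Danuta 3/10; Grzegorz 3/20; Ludmila 3/20; Radoslaw 2/5

Radoslaw, as surviving spouse, takes 2/5.
The remaining 3/5 passes to Pelagia's descendants per stirpes.
Oleg left no surviving issue, so that branch lapses and is disregarded.
The 3/5 is divided into 2 equal shares of 3/10 among Jolanta, Stanislawa.
Jolanta predeceased; the 3/10 allotted to Jolanta's branch passes to Jolanta's issue by representation.
Danuta is the sole taker at this level and receives the full 3/10.
Stanislawa predeceased; the 3/10 allotted to Stanislawa's branch passes to Stanislawa's issue by representation.
The 3/10 is divided into 2 equal shares of 3/20 among Grzegorz, Ludmila.
Grzegorz is living and takes 3/20.
Ludmila is living and takes 3/20.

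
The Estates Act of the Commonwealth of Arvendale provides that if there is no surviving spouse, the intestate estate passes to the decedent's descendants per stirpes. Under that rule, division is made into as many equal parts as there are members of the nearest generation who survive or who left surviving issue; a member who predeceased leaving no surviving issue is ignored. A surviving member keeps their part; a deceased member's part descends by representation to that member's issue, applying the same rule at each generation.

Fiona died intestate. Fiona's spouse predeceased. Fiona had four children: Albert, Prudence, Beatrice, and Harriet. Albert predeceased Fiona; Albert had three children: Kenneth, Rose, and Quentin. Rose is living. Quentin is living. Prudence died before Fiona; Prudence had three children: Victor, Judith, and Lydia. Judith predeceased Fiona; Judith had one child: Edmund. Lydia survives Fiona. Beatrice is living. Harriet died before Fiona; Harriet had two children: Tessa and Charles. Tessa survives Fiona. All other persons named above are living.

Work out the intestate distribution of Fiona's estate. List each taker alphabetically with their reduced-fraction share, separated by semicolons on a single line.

There is no surviving spouse, so the entire estate passes to Fiona's descendants per stirpes.
The estate is divided into 4 equal shares of 1/4 among Albert, Prudence, Beatrice, Harriet.
Albert predeceased; the 1/4 allotted to Albert's branch passes to Albert's issue by representation.
The 1/4 is divided into 3 equal shares of 1/12 among Kenneth, Rose, Quentin.
Kenneth is living and takes 1/12.
Rose is living and takes 1/12.
Quentin is living and takes 1/12.
Prudence predeceased; the 1/4 allotted to Prudence's branch passes to Prudence's issue by representation.
The 1/4 is divided into 3 equal shares of 1/12 among Victor, Judith, Lydia.
Victor is living and takes 1/12.
Judith predeceased; the 1/12 allotted to Judith's branch passes to Judith's issue by representation.
Edmund is the sole taker at this level and receives the full 1/12.
Lydia is living and takes 1/12.
Beatrice is living and takes 1/4.
Harriet predeceased; the 1/4 allotted to Harriet's branch passes to Harriet's issue by representation.
The 1/4 is divided into 2 equal shares of 1/8 among Tessa, Charles.
Tessa is living and takes 1/8.
Charles is living and takes 1/8.

Beatrice 1/4; Charles 1/8; Edmund 1/12; Kenneth 1/12; Lydia 1/12; Quentin 1/12; Rose 1/12; Tessa 1/8; Victor 1/12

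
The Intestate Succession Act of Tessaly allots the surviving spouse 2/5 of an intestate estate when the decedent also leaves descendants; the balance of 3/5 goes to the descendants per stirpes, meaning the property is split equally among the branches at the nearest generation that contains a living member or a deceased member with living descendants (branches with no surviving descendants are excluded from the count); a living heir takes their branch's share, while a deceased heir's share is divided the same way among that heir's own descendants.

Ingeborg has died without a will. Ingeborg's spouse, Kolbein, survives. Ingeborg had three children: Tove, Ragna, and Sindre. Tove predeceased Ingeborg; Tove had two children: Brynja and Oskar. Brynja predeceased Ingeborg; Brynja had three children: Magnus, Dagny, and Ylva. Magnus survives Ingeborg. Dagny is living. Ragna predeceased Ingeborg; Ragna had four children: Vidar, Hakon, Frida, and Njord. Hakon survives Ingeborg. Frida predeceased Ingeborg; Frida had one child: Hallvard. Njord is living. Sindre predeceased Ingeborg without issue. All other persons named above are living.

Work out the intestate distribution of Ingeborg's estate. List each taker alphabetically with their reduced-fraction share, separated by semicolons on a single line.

Dagny 1/20; Hakon 3/40; Hallvard 3/40; Kolbein 2/5; Magnus 1/20; Njord 3/40; Oskar 3/20; Vidar 3/40; Ylva 1/20

Kolbein, as surviving spouse, takes 2/5.
The remaining 3/5 passes to Ingeborg's descendants per stirpes.
Sindre left no surviving issue, so that branch lapses and is disregarded.
The 3/5 is divided into 2 equal shares of 3/10 among Tove, Ragna.
Tove predeceased; the 3/10 allotted to Tove's branch passes to Tove's issue by representation.
The 3/10 is divided into 2 equal shares of 3/20 among Brynja, Oskar.
Brynja predeceased; the 3/20 allotted to Brynja's branch passes to Brynja's issue by representation.
The 3/20 is divided into 3 equal shares of 1/20 among Magnus, Dagny, Ylva.
Magnus is living and takes 1/20.
Dagny is living and takes 1/20.
Ylva is living and takes 1/20.
Oskar is living and takes 3/20.
Ragna predeceased; the 3/10 allotted to Ragna's branch passes to Ragna's issue by representation.
The 3/10 is divided into 4 equal shares of 3/40 among Vidar, Hakon, Frida, Njord.
Vidar is living and takes 3/40.
Hakon is living and takes 3/40.
Frida predeceased; the 3/40 allotted to Frida's branch passes to Frida's issue by representation.
Hallvard is the sole taker at this level and receives the full 3/40.
Njord is living and takes 3/40.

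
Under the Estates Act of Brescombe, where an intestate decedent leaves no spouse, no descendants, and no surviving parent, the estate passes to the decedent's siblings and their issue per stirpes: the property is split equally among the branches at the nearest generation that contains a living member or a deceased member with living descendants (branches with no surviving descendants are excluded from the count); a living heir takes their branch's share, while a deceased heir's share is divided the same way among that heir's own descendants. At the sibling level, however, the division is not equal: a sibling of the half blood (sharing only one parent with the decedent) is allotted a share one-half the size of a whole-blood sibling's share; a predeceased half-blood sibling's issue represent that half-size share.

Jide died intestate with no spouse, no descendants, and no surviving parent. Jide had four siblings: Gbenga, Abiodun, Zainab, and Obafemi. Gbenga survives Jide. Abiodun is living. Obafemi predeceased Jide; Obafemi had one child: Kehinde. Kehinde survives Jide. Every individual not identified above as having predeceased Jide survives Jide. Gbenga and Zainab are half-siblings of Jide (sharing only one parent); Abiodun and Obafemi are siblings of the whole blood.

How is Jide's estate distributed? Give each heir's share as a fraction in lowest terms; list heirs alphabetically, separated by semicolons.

No spouse, descendants, or parent survives, so the estate passes to Jide's siblings per stirpes.
Half-blood siblings count for one-half the weight of whole-blood siblings at the initial division.
Dividing 1 in proportion to weights (total weight 3): Gbenga (weight 1/2) → 1/6; Abiodun (weight 1) → 1/3; Zainab (weight 1/2) → 1/6; Obafemi (weight 1) → 1/3.
Gbenga is living and takes 1/6.
Abiodun is living and takes 1/3.
Zainab is living and takes 1/6.
Obafemi predeceased; the 1/3 allotted to Obafemi's branch passes to Obafemi's issue by representation.
Kehinde is the sole taker at this level and receives the full 1/3.

Abiodun 1/3; Gbenga 1/6; Kehinde 1/3; Zainab 1/6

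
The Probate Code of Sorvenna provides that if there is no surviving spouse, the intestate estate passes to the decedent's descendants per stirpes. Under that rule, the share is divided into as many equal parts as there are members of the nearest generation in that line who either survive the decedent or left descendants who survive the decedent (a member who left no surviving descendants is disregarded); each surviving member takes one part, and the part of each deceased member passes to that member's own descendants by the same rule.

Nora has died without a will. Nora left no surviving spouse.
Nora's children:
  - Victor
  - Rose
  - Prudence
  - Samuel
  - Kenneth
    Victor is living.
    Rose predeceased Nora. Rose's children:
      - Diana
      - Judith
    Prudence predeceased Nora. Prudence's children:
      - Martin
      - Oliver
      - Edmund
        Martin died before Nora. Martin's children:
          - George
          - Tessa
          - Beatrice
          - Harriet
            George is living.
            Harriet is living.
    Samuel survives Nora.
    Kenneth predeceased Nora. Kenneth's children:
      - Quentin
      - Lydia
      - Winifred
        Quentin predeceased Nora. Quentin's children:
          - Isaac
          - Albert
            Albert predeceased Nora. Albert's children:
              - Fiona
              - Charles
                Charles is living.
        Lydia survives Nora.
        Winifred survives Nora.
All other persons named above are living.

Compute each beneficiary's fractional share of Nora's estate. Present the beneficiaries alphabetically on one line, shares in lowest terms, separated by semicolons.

There is no surviving spouse, so the entire estate passes to Nora's descendants per stirpes.
The estate is divided into 5 equal shares of 1/5 among Victor, Rose, Prudence, Samuel, Kenneth.
Victor is living and takes 1/5.
Rose predeceased; the 1/5 allotted to Rose's branch passes to Rose's issue by representation.
The 1/5 is divided into 2 equal shares of 1/10 among Diana, Judith.
Diana is living and takes 1/10.
Judith is living and takes 1/10.
Prudence predeceased; the 1/5 allotted to Prudence's branch passes to Prudence's issue by representation.
The 1/5 is divided into 3 equal shares of 1/15 among Martin, Oliver, Edmund.
Martin predeceased; the 1/15 allotted to Martin's branch passes to Martin's issue by representation.
The 1/15 is divided into 4 equal shares of 1/60 among George, Tessa, Beatrice, Harriet.
George is living and takes 1/60.
Tessa is living and takes 1/60.
Beatrice is living and takes 1/60.
Harriet is living and takes 1/60.
Oliver is living and takes 1/15.
Edmund is living and takes 1/15.
Samuel is living and takes 1/5.
Kenneth predeceased; the 1/5 allotted to Kenneth's branch passes to Kenneth's issue by representation.
The 1/5 is divided into 3 equal shares of 1/15 among Quentin, Lydia, Winifred.
Quentin predeceased; the 1/15 allotted to Quentin's branch passes to Quentin's issue by representation.
The 1/15 is divided into 2 equal shares of 1/30 among Isaac, Albert.
Isaac is living and takes 1/30.
Albert predeceased; the 1/30 allotted to Albert's branch passes to Albert's issue by representation.
The 1/30 is divided into 2 equal shares of 1/60 among Fiona, Charles.
Fiona is living and takes 1/60.
Charles is living and takes 1/60.
Lydia is living and takes 1/15.
Winifred is living and takes 1/15.

Beatrice 1/60; Charles 1/60; Diana 1/10; Edmund 1/15; Fiona 1/60; George 1/60; Harriet 1/60; Isaac 1/30; Judith 1/10; Lydia 1/15; Oliver 1/15; Samuel 1/5; Tessa 1/60; Victor 1/5; Winifred 1/15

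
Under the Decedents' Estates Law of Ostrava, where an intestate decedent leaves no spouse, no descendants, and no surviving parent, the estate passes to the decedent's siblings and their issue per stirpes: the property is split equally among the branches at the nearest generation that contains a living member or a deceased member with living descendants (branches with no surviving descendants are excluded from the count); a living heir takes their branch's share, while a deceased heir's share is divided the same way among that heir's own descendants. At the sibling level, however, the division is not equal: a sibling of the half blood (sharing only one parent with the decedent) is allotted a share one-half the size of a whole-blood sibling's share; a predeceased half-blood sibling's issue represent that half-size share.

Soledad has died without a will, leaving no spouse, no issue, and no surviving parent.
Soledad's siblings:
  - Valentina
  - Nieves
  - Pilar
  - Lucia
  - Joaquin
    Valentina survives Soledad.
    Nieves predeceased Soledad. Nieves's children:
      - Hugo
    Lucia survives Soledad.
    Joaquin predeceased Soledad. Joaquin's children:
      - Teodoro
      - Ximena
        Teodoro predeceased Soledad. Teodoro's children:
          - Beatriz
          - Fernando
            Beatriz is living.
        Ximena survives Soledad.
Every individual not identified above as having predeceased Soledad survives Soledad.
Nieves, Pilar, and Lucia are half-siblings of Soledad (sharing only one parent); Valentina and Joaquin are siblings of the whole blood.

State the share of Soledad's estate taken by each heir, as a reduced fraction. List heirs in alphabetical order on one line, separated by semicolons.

Beatriz 1/14; Fernando 1/14; Hugo 1/7; Lucia 1/7; Pilar 1/7; Valentina 2/7; Ximena 1/7

No spouse, descendants, or parent survives, so the estate passes to Soledad's siblings per stirpes.
Half-blood siblings count for one-half the weight of whole-blood siblings at the initial division.
Dividing 1 in proportion to weights (total weight 7/2): Valentina (weight 1) → 2/7; Nieves (weight 1/2) → 1/7; Pilar (weight 1/2) → 1/7; Lucia (weight 1/2) → 1/7; Joaquin (weight 1) → 2/7.
Valentina is living and takes 2/7.
Nieves predeceased; the 1/7 allotted to Nieves's branch passes to Nieves's issue by representation.
Hugo is the sole taker at this level and receives the full 1/7.
Pilar is living and takes 1/7.
Lucia is living and takes 1/7.
Joaquin predeceased; the 2/7 allotted to Joaquin's branch passes to Joaquin's issue by representation.
The 2/7 is divided into 2 equal shares of 1/7 among Teodoro, Ximena.
Teodoro predeceased; the 1/7 allotted to Teodoro's branch passes to Teodoro's issue by representation.
The 1/7 is divided into 2 equal shares of 1/14 among Beatriz, Fernando.
Beatriz is living and takes 1/14.
Fernando is living and takes 1/14.
Ximena is living and takes 1/7.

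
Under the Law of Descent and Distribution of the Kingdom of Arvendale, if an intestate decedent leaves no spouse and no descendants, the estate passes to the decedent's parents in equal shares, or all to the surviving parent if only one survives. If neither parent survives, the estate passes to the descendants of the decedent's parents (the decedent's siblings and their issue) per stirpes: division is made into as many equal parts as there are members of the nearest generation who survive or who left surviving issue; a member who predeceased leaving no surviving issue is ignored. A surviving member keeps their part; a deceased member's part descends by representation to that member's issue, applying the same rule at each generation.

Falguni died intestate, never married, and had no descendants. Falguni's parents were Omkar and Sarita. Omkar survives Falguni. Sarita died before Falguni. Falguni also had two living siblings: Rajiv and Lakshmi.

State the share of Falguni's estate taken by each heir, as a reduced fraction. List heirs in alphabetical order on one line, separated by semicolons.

Omkar 1

Only one parent, Omkar, survives, so Omkar takes the entire estate. The siblings take nothing because a surviving parent has priority.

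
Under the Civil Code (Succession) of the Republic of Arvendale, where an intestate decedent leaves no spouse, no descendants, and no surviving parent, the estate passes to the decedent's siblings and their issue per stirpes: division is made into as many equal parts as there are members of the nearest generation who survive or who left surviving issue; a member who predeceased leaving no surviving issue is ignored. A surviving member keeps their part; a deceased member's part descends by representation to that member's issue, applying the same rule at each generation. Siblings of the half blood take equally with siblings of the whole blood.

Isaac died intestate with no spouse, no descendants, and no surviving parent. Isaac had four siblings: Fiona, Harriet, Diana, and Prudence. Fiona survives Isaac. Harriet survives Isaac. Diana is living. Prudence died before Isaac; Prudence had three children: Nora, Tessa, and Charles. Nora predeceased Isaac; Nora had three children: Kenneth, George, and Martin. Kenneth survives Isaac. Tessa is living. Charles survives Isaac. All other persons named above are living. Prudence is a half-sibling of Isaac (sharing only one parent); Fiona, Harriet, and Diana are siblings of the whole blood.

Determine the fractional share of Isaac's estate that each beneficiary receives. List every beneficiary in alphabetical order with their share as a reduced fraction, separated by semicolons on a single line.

Charles 1/12; Diana 1/4; Fiona 1/4; George 1/36; Harriet 1/4; Kenneth 1/36; Martin 1/36; Tessa 1/12

No spouse, descendants, or parent survives, so the estate passes to Isaac's siblings per stirpes.
Half-blood and whole-blood siblings take equally under the stated rule.
The estate is divided into 4 equal shares of 1/4 among Fiona, Harriet, Diana, Prudence.
Fiona is living and takes 1/4.
Harriet is living and takes 1/4.
Diana is living and takes 1/4.
Prudence predeceased; the 1/4 allotted to Prudence's branch passes to Prudence's issue by representation.
The 1/4 is divided into 3 equal shares of 1/12 among Nora, Tessa, Charles.
Nora predeceased; the 1/12 allotted to Nora's branch passes to Nora's issue by representation.
The 1/12 is divided into 3 equal shares of 1/36 among Kenneth, George, Martin.
Kenneth is living and takes 1/36.
George is living and takes 1/36.
Martin is living and takes 1/36.
Tessa is living and takes 1/12.
Charles is living and takes 1/12.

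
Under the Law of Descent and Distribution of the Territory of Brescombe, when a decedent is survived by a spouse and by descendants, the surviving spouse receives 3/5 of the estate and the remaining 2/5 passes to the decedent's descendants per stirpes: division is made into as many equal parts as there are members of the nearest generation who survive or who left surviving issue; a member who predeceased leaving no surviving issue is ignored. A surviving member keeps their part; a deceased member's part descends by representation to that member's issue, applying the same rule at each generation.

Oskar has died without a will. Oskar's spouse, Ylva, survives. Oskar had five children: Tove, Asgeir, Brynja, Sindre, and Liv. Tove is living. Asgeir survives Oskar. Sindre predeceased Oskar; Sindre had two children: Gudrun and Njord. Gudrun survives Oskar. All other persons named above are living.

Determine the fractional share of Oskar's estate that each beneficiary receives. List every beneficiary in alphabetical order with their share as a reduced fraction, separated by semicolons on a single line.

Asgeir 2/25; Brynja 2/25; Gudrun 1/25; Liv 2/25; Njord 1/25; Tove 2/25; Ylva 3/5

Ylva, as surviving spouse, takes 3/5.
The remaining 2/5 passes to Oskar's descendants per stirpes.
The 2/5 is divided into 5 equal shares of 2/25 among Tove, Asgeir, Brynja, Sindre, Liv.
Tove is living and takes 2/25.
Asgeir is living and takes 2/25.
Brynja is living and takes 2/25.
Sindre predeceased; the 2/25 allotted to Sindre's branch passes to Sindre's issue by representation.
The 2/25 is divided into 2 equal shares of 1/25 among Gudrun, Njord.
Gudrun is living and takes 1/25.
Njord is living and takes 1/25.
Liv is living and takes 2/25.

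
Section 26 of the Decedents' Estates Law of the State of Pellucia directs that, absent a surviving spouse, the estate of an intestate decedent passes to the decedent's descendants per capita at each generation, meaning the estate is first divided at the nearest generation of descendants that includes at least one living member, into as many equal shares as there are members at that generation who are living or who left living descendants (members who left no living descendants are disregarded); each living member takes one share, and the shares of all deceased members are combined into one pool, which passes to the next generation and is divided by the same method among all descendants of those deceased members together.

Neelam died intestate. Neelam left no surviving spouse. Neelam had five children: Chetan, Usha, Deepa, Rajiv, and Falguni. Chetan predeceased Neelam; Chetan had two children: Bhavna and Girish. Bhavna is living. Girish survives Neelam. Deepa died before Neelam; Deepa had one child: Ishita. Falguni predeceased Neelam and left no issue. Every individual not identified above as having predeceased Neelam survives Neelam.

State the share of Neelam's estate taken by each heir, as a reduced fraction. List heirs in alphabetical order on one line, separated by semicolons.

Bhavna 1/6; Girish 1/6; Ishita 1/6; Rajiv 1/4; Usha 1/4

There is no surviving spouse, so the entire estate passes to Neelam's descendants per capita at each generation.
At generation 1 (Chetan, Usha, Deepa, Rajiv) there are 4 shares of (1)/4 = 1/4 each.
Living: Usha and Rajiv — each takes 1/4.
Deceased: Chetan and Deepa. Their combined 1/2 is pooled and carried to generation 2.
At generation 2 (Bhavna, Girish, Ishita) there are 3 shares of (1/2)/3 = 1/6 each.
Living: Bhavna, Girish, and Ishita — each takes 1/6.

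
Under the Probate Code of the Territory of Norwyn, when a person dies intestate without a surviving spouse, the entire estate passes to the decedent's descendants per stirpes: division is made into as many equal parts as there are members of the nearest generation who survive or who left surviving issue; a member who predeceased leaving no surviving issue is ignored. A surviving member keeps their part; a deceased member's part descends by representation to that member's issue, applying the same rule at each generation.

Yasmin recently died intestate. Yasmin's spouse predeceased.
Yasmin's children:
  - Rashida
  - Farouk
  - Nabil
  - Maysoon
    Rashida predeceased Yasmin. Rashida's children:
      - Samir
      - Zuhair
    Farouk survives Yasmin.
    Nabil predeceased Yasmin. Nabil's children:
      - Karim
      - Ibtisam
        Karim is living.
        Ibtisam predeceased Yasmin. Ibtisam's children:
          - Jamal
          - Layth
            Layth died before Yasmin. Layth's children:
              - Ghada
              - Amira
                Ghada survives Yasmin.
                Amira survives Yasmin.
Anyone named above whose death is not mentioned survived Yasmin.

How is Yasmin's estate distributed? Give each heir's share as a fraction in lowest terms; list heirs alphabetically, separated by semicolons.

There is no surviving spouse, so the entire estate passes to Yasmin's descendants per stirpes.
The estate is divided into 4 equal shares of 1/4 among Rashida, Farouk, Nabil, Maysoon.
Rashida predeceased; the 1/4 allotted to Rashida's branch passes to Rashida's issue by representation.
The 1/4 is divided into 2 equal shares of 1/8 among Samir, Zuhair.
Samir is living and takes 1/8.
Zuhair is living and takes 1/8.
Farouk is living and takes 1/4.
Nabil predeceased; the 1/4 allotted to Nabil's branch passes to Nabil's issue by representation.
The 1/4 is divided into 2 equal shares of 1/8 among Karim, Ibtisam.
Karim is living and takes 1/8.
Ibtisam predeceased; the 1/8 allotted to Ibtisam's branch passes to Ibtisam's issue by representation.
The 1/8 is divided into 2 equal shares of 1/16 among Jamal, Layth.
Jamal is living and takes 1/16.
Layth predeceased; the 1/16 allotted to Layth's branch passes to Layth's issue by representation.
The 1/16 is divided into 2 equal shares of 1/32 among Ghada, Amira.
Ghada is living and takes 1/32.
Amira is living and takes 1/32.
Maysoon is living and takes 1/4.

Amira 1/32; Farouk 1/4; Ghada 1/32; Jamal 1/16; Karim 1/8; Maysoon 1/4; Samir 1/8; Zuhair 1/8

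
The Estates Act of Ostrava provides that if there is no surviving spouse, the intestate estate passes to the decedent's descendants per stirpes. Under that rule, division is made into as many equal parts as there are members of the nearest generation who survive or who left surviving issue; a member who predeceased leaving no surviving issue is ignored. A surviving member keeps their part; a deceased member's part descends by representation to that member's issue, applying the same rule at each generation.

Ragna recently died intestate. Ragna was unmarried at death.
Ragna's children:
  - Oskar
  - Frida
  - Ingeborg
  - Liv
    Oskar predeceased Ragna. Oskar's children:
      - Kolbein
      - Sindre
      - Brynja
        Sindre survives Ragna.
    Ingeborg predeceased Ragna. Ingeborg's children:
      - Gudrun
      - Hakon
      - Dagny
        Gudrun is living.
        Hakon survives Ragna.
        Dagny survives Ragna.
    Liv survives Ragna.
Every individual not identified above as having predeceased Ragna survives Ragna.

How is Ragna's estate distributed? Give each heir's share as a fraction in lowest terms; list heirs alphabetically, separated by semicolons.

Brynja 1/12; Dagny 1/12; Frida 1/4; Gudrun 1/12; Hakon 1/12; Kolbein 1/12; Liv 1/4; Sindre 1/12

There is no surviving spouse, so the entire estate passes to Ragna's descendants per stirpes.
The estate is divided into 4 equal shares of 1/4 among Oskar, Frida, Ingeborg, Liv.
Oskar predeceased; the 1/4 allotted to Oskar's branch passes to Oskar's issue by representation.
The 1/4 is divided into 3 equal shares of 1/12 among Kolbein, Sindre, Brynja.
Kolbein is living and takes 1/12.
Sindre is living and takes 1/12.
Brynja is living and takes 1/12.
Frida is living and takes 1/4.
Ingeborg predeceased; the 1/4 allotted to Ingeborg's branch passes to Ingeborg's issue by representation.
The 1/4 is divided into 3 equal shares of 1/12 among Gudrun, Hakon, Dagny.
Gudrun is living and takes 1/12.
Hakon is living and takes 1/12.
Dagny is living and takes 1/12.
Liv is living and takes 1/4.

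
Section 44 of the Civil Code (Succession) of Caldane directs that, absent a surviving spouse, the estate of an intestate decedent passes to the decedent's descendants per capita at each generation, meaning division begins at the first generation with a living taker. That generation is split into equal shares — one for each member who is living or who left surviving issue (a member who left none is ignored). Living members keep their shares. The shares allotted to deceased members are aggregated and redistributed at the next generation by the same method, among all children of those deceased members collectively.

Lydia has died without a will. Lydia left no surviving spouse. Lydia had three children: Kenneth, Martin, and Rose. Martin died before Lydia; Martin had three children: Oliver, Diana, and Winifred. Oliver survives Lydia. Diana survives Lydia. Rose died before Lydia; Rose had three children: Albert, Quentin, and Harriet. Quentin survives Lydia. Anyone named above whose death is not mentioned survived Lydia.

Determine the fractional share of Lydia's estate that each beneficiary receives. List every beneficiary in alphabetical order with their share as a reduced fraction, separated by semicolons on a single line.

Albert 1/9; Diana 1/9; Harriet 1/9; Kenneth 1/3; Oliver 1/9; Quentin 1/9; Winifred 1/9

There is no surviving spouse, so the entire estate passes to Lydia's descendants per capita at each generation.
At generation 1 (Kenneth, Martin, Rose) there are 3 shares of (1)/3 = 1/3 each.
Living: Kenneth — each takes 1/3.
Deceased: Martin and Rose. Their combined 2/3 is pooled and carried to generation 2.
At generation 2 (Oliver, Diana, Winifred, Albert, Quentin, Harriet) there are 6 shares of (2/3)/6 = 1/9 each.
Living: Oliver, Diana, Winifred, Albert, Quentin, and Harriet — each takes 1/9.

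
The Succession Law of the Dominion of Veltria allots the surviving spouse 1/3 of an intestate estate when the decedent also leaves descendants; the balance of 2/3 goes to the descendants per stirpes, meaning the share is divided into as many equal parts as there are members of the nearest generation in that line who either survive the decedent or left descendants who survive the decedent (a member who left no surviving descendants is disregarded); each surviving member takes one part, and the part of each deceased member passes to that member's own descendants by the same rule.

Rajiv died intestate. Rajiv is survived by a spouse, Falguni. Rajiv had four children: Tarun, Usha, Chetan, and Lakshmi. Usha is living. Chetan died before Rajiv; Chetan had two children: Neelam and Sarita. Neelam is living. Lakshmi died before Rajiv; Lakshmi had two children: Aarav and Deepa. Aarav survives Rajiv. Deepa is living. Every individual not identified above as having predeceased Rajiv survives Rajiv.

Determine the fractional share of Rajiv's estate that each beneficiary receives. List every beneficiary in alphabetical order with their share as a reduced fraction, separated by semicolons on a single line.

Aarav 1/12; Deepa 1/12; Falguni 1/3; Neelam 1/12; Sarita 1/12; Tarun 1/6; Usha 1/6

Falguni, as surviving spouse, takes 1/3.
The remaining 2/3 passes to Rajiv's descendants per stirpes.
The 2/3 is divided into 4 equal shares of 1/6 among Tarun, Usha, Chetan, Lakshmi.
Tarun is living and takes 1/6.
Usha is living and takes 1/6.
Chetan predeceased; the 1/6 allotted to Chetan's branch passes to Chetan's issue by representation.
The 1/6 is divided into 2 equal shares of 1/12 among Neelam, Sarita.
Neelam is living and takes 1/12.
Sarita is living and takes 1/12.
Lakshmi predeceased; the 1/6 allotted to Lakshmi's branch passes to Lakshmi's issue by representation.
The 1/6 is divided into 2 equal shares of 1/12 among Aarav, Deepa.
Aarav is living and takes 1/12.
Deepa is living and takes 1/12.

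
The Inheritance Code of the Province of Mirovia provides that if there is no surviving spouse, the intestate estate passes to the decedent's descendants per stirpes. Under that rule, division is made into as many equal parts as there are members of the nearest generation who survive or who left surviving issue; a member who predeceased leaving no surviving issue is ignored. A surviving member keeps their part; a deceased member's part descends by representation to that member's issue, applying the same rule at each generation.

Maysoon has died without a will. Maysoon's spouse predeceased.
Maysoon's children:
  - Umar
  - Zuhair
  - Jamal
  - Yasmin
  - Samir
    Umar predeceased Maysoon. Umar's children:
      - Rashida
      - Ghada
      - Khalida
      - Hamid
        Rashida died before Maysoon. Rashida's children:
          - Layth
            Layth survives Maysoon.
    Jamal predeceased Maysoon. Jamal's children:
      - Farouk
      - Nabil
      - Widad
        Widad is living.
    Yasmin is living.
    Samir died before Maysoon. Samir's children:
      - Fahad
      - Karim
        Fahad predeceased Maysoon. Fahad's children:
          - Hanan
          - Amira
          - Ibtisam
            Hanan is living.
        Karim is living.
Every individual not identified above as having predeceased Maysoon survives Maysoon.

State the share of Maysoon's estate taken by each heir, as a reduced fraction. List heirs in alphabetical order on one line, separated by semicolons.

Amira 1/30; Farouk 1/15; Ghada 1/20; Hamid 1/20; Hanan 1/30; Ibtisam 1/30; Karim 1/10; Khalida 1/20; Layth 1/20; Nabil 1/15; Widad 1/15; Yasmin 1/5; Zuhair 1/5

There is no surviving spouse, so the entire estate passes to Maysoon's descendants per stirpes.
The estate is divided into 5 equal shares of 1/5 among Umar, Zuhair, Jamal, Yasmin, Samir.
Umar predeceased; the 1/5 allotted to Umar's branch passes to Umar's issue by representation.
The 1/5 is divided into 4 equal shares of 1/20 among Rashida, Ghada, Khalida, Hamid.
Rashida predeceased; the 1/20 allotted to Rashida's branch passes to Rashida's issue by representation.
Layth is the sole taker at this level and receives the full 1/20.
Ghada is living and takes 1/20.
Khalida is living and takes 1/20.
Hamid is living and takes 1/20.
Zuhair is living and takes 1/5.
Jamal predeceased; the 1/5 allotted to Jamal's branch passes to Jamal's issue by representation.
The 1/5 is divided into 3 equal shares of 1/15 among Farouk, Nabil, Widad.
Farouk is living and takes 1/15.
Nabil is living and takes 1/15.
Widad is living and takes 1/15.
Yasmin is living and takes 1/5.
Samir predeceased; the 1/5 allotted to Samir's branch passes to Samir's issue by representation.
The 1/5 is divided into 2 equal shares of 1/10 among Fahad, Karim.
Fahad predeceased; the 1/10 allotted to Fahad's branch passes to Fahad's issue by representation.
The 1/10 is divided into 3 equal shares of 1/30 among Hanan, Amira, Ibtisam.
Hanan is living and takes 1/30.
Amira is living and takes 1/30.
Ibtisam is living and takes 1/30.
Karim is living and takes 1/10.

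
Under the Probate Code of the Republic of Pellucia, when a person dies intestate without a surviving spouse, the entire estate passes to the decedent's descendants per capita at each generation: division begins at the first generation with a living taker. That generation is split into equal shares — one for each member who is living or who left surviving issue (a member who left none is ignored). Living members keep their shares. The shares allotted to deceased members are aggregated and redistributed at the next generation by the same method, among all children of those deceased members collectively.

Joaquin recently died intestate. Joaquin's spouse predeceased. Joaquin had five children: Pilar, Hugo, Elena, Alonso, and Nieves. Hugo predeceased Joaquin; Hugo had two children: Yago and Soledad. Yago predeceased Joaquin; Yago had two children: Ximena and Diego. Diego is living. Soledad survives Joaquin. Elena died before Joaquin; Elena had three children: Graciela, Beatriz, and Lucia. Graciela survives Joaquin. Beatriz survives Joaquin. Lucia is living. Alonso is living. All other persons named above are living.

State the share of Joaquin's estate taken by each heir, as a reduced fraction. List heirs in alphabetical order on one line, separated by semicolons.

Alonso 1/5; Beatriz 2/25; Diego 1/25; Graciela 2/25; Lucia 2/25; Nieves 1/5; Pilar 1/5; Soledad 2/25; Ximena 1/25

There is no surviving spouse, so the entire estate passes to Joaquin's descendants per capita at each generation.
At generation 1 (Pilar, Hugo, Elena, Alonso, Nieves) there are 5 shares of (1)/5 = 1/5 each.
Living: Pilar, Alonso, and Nieves — each takes 1/5.
Deceased: Hugo and Elena. Their combined 2/5 is pooled and carried to generation 2.
At generation 2 (Yago, Soledad, Graciela, Beatriz, Lucia) there are 5 shares of (2/5)/5 = 2/25 each.
Living: Soledad, Graciela, Beatriz, and Lucia — each takes 2/25.
Deceased: Yago. That 2/25 share is carried to generation 3.
At generation 3 (Ximena, Diego) there are 2 shares of (2/25)/2 = 1/25 each.
Living: Ximena and Diego — each takes 1/25.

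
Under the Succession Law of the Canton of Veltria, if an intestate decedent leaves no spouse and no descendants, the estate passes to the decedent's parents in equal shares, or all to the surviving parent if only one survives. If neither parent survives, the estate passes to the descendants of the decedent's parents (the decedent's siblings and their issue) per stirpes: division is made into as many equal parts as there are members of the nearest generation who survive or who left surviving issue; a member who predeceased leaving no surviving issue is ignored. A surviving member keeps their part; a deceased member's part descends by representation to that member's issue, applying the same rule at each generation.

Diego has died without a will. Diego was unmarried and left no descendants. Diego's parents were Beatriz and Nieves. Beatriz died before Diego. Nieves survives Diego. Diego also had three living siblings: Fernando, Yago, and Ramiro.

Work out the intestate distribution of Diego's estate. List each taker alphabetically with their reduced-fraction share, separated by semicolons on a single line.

Nieves 1

Only one parent, Nieves, survives, so Nieves takes the entire estate. The siblings take nothing because a surviving parent has priority.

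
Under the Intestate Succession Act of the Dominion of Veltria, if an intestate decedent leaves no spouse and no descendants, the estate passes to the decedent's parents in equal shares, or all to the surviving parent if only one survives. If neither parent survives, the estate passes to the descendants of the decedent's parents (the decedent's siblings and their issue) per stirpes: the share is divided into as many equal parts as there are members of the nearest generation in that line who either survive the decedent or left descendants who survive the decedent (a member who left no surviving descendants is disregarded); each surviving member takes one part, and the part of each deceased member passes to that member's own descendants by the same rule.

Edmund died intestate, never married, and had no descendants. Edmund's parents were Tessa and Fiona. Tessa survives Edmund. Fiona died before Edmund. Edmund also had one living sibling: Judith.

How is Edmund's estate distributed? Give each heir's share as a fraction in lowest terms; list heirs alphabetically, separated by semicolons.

Tessa 1

Only one parent, Tessa, survives, so Tessa takes the entire estate. The siblings take nothing because a surviving parent has priority.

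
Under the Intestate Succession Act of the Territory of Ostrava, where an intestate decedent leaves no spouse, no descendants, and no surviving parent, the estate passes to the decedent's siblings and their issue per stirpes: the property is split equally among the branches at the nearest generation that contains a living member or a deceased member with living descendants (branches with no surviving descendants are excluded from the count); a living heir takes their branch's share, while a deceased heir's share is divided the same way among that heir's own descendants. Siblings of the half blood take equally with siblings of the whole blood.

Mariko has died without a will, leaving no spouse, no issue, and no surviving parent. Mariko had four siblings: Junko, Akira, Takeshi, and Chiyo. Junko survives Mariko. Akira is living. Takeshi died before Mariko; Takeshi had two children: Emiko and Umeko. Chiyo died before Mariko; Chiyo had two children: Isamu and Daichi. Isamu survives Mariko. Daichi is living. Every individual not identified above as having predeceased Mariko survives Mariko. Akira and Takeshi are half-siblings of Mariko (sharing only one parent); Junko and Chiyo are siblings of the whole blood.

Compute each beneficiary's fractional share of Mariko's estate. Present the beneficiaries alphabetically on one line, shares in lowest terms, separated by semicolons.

No spouse, descendants, or parent survives, so the estate passes to Mariko's siblings per stirpes.
Half-blood and whole-blood siblings take equally under the stated rule.
The estate is divided into 4 equal shares of 1/4 among Junko, Akira, Takeshi, Chiyo.
Junko is living and takes 1/4.
Akira is living and takes 1/4.
Takeshi predeceased; the 1/4 allotted to Takeshi's branch passes to Takeshi's issue by representation.
The 1/4 is divided into 2 equal shares of 1/8 among Emiko, Umeko.
Emiko is living and takes 1/8.
Umeko is living and takes 1/8.
Chiyo predeceased; the 1/4 allotted to Chiyo's branch passes to Chiyo's issue by representation.
The 1/4 is divided into 2 equal shares of 1/8 among Isamu, Daichi.
Isamu is living and takes 1/8.
Daichi is living and takes 1/8.

Akira 1/4; Daichi 1/8; Emiko 1/8; Isamu 1/8; Junko 1/4; Umeko 1/8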